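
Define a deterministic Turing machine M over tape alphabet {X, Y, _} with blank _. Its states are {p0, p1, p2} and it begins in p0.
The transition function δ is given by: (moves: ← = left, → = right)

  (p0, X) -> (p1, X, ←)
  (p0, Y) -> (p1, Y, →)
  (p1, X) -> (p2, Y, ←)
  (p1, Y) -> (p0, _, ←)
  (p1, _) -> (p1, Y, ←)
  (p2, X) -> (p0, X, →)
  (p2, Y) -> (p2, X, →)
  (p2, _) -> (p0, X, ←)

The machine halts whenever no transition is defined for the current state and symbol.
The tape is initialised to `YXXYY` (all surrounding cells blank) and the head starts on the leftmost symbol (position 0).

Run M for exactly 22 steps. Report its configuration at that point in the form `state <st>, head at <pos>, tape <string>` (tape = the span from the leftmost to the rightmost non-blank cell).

state=p0 head=0 tape=[Y]XXYY   (p0,Y)→(p1,Y,→)
state=p1 head=1 tape=Y[X]XYY   (p1,X)→(p2,Y,←)
state=p2 head=0 tape=[Y]YXYY   (p2,Y)→(p2,X,→)
state=p2 head=1 tape=X[Y]XYY   (p2,Y)→(p2,X,→)
state=p2 head=2 tape=XX[X]YY   (p2,X)→(p0,X,→)
state=p0 head=3 tape=XXX[Y]Y   (p0,Y)→(p1,Y,→)
state=p1 head=4 tape=XXXY[Y]   (p1,Y)→(p0,_,←)
state=p0 head=3 tape=XXX[Y]_   (p0,Y)→(p1,Y,→)
state=p1 head=4 tape=XXXY[_]   (p1,_)→(p1,Y,←)
state=p1 head=3 tape=XXX[Y]Y   (p1,Y)→(p0,_,←)
state=p0 head=2 tape=XX[X]_Y   (p0,X)→(p1,X,←)
state=p1 head=1 tape=X[X]X_Y   (p1,X)→(p2,Y,←)
state=p2 head=0 tape=[X]YX_Y   (p2,X)→(p0,X,→)
state=p0 head=1 tape=X[Y]X_Y   (p0,Y)→(p1,Y,→)
state=p1 head=2 tape=XY[X]_Y   (p1,X)→(p2,Y,←)
state=p2 head=1 tape=X[Y]Y_Y   (p2,Y)→(p2,X,→)
state=p2 head=2 tape=XX[Y]_Y   (p2,Y)→(p2,X,→)
state=p2 head=3 tape=XXX[_]Y   (p2,_)→(p0,X,←)
state=p0 head=2 tape=XX[X]XY   (p0,X)→(p1,X,←)
state=p1 head=1 tape=X[X]XXY   (p1,X)→(p2,Y,←)
state=p2 head=0 tape=[X]YXXY   (p2,X)→(p0,X,→)
state=p0 head=1 tape=X[Y]XXY   (p0,Y)→(p1,Y,→)
state=p1 head=2 tape=XY[X]XY
After 22 steps: state p1, head at 2, tape XYXXY.

state p1, head at 2, tape XYXXY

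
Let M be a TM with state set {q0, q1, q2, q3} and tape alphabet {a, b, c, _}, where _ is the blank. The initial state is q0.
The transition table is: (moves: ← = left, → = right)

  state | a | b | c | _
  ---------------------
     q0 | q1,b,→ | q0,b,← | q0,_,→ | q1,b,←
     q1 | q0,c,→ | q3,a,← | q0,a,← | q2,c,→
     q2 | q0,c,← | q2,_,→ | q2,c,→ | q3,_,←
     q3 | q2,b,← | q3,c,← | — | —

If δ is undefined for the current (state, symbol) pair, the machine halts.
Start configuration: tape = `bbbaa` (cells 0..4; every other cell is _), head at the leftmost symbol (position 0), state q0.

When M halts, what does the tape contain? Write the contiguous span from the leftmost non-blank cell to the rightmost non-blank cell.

q0 | __[b]bbaa__   read b → write b, move ←, go to q0
q0 | _[_]bbbaa__   read _ → write b, move ←, go to q1
q1 | [_]bbbbaa__   read _ → write c, move →, go to q2
q2 | c[b]bbbaa__   read b → write _, move →, go to q2
q2 | c_[b]bbaa__   read b → write _, move →, go to q2
q2 | c__[b]baa__   read b → write _, move →, go to q2
q2 | c___[b]aa__   read b → write _, move →, go to q2
q2 | c____[a]a__   read a → write c, move ←, go to q0
q0 | c___[_]ca__   read _ → write b, move ←, go to q1
q1 | c__[_]bca__   read _ → write c, move →, go to q2
q2 | c__c[b]ca__   read b → write _, move →, go to q2
q2 | c__c_[c]a__   read c → write c, move →, go to q2
q2 | c__c_c[a]__   read a → write c, move ←, go to q0
q0 | c__c_[c]c__   read c → write _, move →, go to q0
q0 | c__c__[c]__   read c → write _, move →, go to q0
q0 | c__c___[_]_   read _ → write b, move ←, go to q1
q1 | c__c__[_]b_   read _ → write c, move →, go to q2
q2 | c__c__c[b]_   read b → write _, move →, go to q2
q2 | c__c__c_[_]   read _ → write _, move ←, go to q3
q3 | c__c__c[_]_
The non-blank tape span at halt is c__c__c.

c__c__c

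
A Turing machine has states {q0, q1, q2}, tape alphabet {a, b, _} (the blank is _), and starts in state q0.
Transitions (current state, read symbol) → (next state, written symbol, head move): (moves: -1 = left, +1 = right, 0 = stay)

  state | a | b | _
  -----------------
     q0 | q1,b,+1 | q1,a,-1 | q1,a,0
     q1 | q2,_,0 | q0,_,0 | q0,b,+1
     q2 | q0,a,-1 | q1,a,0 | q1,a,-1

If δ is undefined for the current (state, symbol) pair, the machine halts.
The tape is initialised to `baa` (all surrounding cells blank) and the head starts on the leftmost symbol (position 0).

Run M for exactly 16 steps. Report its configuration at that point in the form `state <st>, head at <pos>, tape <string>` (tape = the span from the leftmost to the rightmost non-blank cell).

q0 | __[b]aa   read b → write a, move -1, go to q1
q1 | _[_]aaa   read _ → write b, move +1, go to q0
q0 | _b[a]aa   read a → write b, move +1, go to q1
q1 | _bb[a]a   read a → write _, move 0, go to q2
q2 | _bb[_]a   read _ → write a, move -1, go to q1
q1 | _b[b]aa   read b → write _, move 0, go to q0
q0 | _b[_]aa   read _ → write a, move 0, go to q1
q1 | _b[a]aa   read a → write _, move 0, go to q2
q2 | _b[_]aa   read _ → write a, move -1, go to q1
q1 | _[b]aaa   read b → write _, move 0, go to q0
q0 | _[_]aaa   read _ → write a, move 0, go to q1
q1 | _[a]aaa   read a → write _, move 0, go to q2
q2 | _[_]aaa   read _ → write a, move -1, go to q1
q1 | [_]aaaa   read _ → write b, move +1, go to q0
q0 | b[a]aaa   read a → write b, move +1, go to q1
q1 | bb[a]aa   read a → write _, move 0, go to q2
q2 | bb[_]aa
After 16 steps: state q2, head at 0, tape bb_aa.

state q2, head at 0, tape bb_aa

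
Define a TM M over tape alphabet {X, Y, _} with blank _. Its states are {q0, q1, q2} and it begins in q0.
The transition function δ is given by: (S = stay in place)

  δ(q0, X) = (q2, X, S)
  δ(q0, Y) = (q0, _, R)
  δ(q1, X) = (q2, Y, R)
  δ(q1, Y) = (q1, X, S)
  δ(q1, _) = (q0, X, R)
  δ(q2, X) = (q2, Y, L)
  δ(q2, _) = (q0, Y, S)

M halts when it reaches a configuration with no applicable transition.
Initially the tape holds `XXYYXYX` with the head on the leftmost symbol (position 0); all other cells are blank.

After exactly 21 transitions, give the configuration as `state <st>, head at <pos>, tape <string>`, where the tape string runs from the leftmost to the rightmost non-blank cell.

state q0, head at 5, tape YY

state=q0 head=0 tape=_[X]XYYXYX   (q0,X)→(q2,X,S)
state=q2 head=0 tape=_[X]XYYXYX   (q2,X)→(q2,Y,L)
state=q2 head=-1 tape=[_]YXYYXYX   (q2,_)→(q0,Y,S)
state=q0 head=-1 tape=[Y]YXYYXYX   (q0,Y)→(q0,_,R)
state=q0 head=0 tape=_[Y]XYYXYX   (q0,Y)→(q0,_,R)
state=q0 head=1 tape=__[X]YYXYX   (q0,X)→(q2,X,S)
state=q2 head=1 tape=__[X]YYXYX   (q2,X)→(q2,Y,L)
state=q2 head=0 tape=_[_]YYYXYX   (q2,_)→(q0,Y,S)
state=q0 head=0 tape=_[Y]YYYXYX   (q0,Y)→(q0,_,R)
state=q0 head=1 tape=__[Y]YYXYX   (q0,Y)→(q0,_,R)
state=q0 head=2 tape=___[Y]YXYX   (q0,Y)→(q0,_,R)
state=q0 head=3 tape=____[Y]XYX   (q0,Y)→(q0,_,R)
state=q0 head=4 tape=_____[X]YX   (q0,X)→(q2,X,S)
state=q2 head=4 tape=_____[X]YX   (q2,X)→(q2,Y,L)
state=q2 head=3 tape=____[_]YYX   (q2,_)→(q0,Y,S)
state=q0 head=3 tape=____[Y]YYX   (q0,Y)→(q0,_,R)
state=q0 head=4 tape=_____[Y]YX   (q0,Y)→(q0,_,R)
state=q0 head=5 tape=______[Y]X   (q0,Y)→(q0,_,R)
state=q0 head=6 tape=_______[X]   (q0,X)→(q2,X,S)
state=q2 head=6 tape=_______[X]   (q2,X)→(q2,Y,L)
state=q2 head=5 tape=______[_]Y   (q2,_)→(q0,Y,S)
state=q0 head=5 tape=______[Y]Y
After 21 steps: state q0, head at 5, tape YY.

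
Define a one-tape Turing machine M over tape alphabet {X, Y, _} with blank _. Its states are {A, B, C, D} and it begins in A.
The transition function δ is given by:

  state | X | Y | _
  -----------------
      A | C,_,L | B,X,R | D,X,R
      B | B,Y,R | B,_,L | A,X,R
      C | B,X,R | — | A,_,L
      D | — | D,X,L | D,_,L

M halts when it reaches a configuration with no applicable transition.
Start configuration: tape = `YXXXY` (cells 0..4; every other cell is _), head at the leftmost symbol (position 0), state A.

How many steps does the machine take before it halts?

state=A head=0 tape=[Y]XXXY   (A,Y)→(B,X,R)
state=B head=1 tape=X[X]XXY   (B,X)→(B,Y,R)
state=B head=2 tape=XY[X]XY   (B,X)→(B,Y,R)
state=B head=3 tape=XYY[X]Y   (B,X)→(B,Y,R)
state=B head=4 tape=XYYY[Y]   (B,Y)→(B,_,L)
state=B head=3 tape=XYY[Y]_   (B,Y)→(B,_,L)
state=B head=2 tape=XY[Y]__   (B,Y)→(B,_,L)
state=B head=1 tape=X[Y]___   (B,Y)→(B,_,L)
state=B head=0 tape=[X]____   (B,X)→(B,Y,R)
state=B head=1 tape=Y[_]___   (B,_)→(A,X,R)
state=A head=2 tape=YX[_]__   (A,_)→(D,X,R)
state=D head=3 tape=YXX[_]_   (D,_)→(D,_,L)
state=D head=2 tape=YX[X]__
M halts after 12 transitions.

12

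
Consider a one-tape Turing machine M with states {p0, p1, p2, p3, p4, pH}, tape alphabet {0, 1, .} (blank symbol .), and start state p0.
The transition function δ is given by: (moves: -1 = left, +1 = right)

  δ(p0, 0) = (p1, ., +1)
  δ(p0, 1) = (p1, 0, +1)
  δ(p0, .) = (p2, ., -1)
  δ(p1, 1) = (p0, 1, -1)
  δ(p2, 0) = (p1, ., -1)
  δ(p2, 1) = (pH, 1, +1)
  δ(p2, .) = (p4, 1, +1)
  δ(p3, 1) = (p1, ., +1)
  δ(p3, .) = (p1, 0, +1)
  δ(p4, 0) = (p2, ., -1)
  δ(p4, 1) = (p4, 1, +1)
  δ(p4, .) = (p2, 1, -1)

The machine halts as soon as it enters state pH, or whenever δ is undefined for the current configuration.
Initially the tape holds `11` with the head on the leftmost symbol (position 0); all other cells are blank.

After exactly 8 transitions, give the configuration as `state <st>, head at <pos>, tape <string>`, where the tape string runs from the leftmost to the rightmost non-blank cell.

state pH, head at 0, tape 111

state=p0 head=0 tape=.[1]1   (p0,1)→(p1,0,+1)
state=p1 head=1 tape=.0[1]   (p1,1)→(p0,1,-1)
state=p0 head=0 tape=.[0]1   (p0,0)→(p1,.,+1)
state=p1 head=1 tape=..[1]   (p1,1)→(p0,1,-1)
state=p0 head=0 tape=.[.]1   (p0,.)→(p2,.,-1)
state=p2 head=-1 tape=[.].1   (p2,.)→(p4,1,+1)
state=p4 head=0 tape=1[.]1   (p4,.)→(p2,1,-1)
state=p2 head=-1 tape=[1]11   (p2,1)→(pH,1,+1)
state=pH head=0 tape=1[1]1
After 8 steps: state pH, head at 0, tape 111.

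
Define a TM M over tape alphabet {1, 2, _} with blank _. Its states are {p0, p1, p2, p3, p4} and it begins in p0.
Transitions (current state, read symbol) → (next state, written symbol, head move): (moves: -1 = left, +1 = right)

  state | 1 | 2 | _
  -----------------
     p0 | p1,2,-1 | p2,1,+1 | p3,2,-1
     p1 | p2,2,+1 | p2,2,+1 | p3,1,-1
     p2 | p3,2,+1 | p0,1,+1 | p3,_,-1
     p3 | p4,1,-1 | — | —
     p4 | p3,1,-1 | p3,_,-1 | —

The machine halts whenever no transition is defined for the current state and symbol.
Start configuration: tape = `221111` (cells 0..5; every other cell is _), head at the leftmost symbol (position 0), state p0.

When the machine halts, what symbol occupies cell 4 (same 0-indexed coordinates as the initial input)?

p0 | [2]21111_   read 2 → write 1, move +1, go to p2
p2 | 1[2]1111_   read 2 → write 1, move +1, go to p0
p0 | 11[1]111_   read 1 → write 2, move -1, go to p1
p1 | 1[1]2111_   read 1 → write 2, move +1, go to p2
p2 | 12[2]111_   read 2 → write 1, move +1, go to p0
p0 | 121[1]11_   read 1 → write 2, move -1, go to p1
p1 | 12[1]211_   read 1 → write 2, move +1, go to p2
p2 | 122[2]11_   read 2 → write 1, move +1, go to p0
p0 | 1221[1]1_   read 1 → write 2, move -1, go to p1
p1 | 122[1]21_   read 1 → write 2, move +1, go to p2
p2 | 1222[2]1_   read 2 → write 1, move +1, go to p0
p0 | 12221[1]_   read 1 → write 2, move -1, go to p1
p1 | 1222[1]2_   read 1 → write 2, move +1, go to p2
p2 | 12222[2]_   read 2 → write 1, move +1, go to p0
p0 | 122221[_]   read _ → write 2, move -1, go to p3
p3 | 12222[1]2   read 1 → write 1, move -1, go to p4
p4 | 1222[2]12   read 2 → write _, move -1, go to p3
p3 | 122[2]_12
Cell 4 holds _ when M halts.

_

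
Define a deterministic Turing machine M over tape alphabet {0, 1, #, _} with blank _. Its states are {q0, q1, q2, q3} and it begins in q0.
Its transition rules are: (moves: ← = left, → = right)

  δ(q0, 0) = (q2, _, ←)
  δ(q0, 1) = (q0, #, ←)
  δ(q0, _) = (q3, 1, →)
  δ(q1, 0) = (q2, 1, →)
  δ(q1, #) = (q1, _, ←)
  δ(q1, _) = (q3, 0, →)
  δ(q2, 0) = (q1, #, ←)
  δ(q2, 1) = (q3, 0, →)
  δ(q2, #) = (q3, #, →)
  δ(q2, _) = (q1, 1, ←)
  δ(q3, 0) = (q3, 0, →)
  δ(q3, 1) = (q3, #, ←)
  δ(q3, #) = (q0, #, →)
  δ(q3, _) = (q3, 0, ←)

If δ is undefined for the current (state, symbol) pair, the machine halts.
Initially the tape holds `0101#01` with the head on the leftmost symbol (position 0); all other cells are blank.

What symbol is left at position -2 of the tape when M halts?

state=q0 head=0 tape=__[0]101#01   (q0,0)→(q2,_,←)
state=q2 head=-1 tape=_[_]_101#01   (q2,_)→(q1,1,←)
state=q1 head=-2 tape=[_]1_101#01   (q1,_)→(q3,0,→)
state=q3 head=-1 tape=0[1]_101#01   (q3,1)→(q3,#,←)
state=q3 head=-2 tape=[0]#_101#01   (q3,0)→(q3,0,→)
state=q3 head=-1 tape=0[#]_101#01   (q3,#)→(q0,#,→)
state=q0 head=0 tape=0#[_]101#01   (q0,_)→(q3,1,→)
state=q3 head=1 tape=0#1[1]01#01   (q3,1)→(q3,#,←)
state=q3 head=0 tape=0#[1]#01#01   (q3,1)→(q3,#,←)
state=q3 head=-1 tape=0[#]##01#01   (q3,#)→(q0,#,→)
state=q0 head=0 tape=0#[#]#01#01
Cell -2 holds 0 when M halts.

0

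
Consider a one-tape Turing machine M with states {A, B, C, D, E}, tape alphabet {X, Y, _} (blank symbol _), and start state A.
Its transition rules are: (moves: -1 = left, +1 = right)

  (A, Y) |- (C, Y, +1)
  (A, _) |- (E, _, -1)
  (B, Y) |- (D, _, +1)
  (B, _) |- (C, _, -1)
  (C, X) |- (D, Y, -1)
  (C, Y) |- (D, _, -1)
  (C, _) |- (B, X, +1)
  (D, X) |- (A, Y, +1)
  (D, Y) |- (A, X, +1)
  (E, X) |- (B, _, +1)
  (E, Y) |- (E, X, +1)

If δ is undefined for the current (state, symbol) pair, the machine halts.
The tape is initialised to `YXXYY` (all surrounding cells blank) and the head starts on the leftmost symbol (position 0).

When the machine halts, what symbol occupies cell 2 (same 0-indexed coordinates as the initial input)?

Y

A | [Y]XXYY_   read Y → write Y, move +1, go to C
C | Y[X]XYY_   read X → write Y, move -1, go to D
D | [Y]YXYY_   read Y → write X, move +1, go to A
A | X[Y]XYY_   read Y → write Y, move +1, go to C
C | XY[X]YY_   read X → write Y, move -1, go to D
D | X[Y]YYY_   read Y → write X, move +1, go to A
A | XX[Y]YY_   read Y → write Y, move +1, go to C
C | XXY[Y]Y_   read Y → write _, move -1, go to D
D | XX[Y]_Y_   read Y → write X, move +1, go to A
A | XXX[_]Y_   read _ → write _, move -1, go to E
E | XX[X]_Y_   read X → write _, move +1, go to B
B | XX_[_]Y_   read _ → write _, move -1, go to C
C | XX[_]_Y_   read _ → write X, move +1, go to B
B | XXX[_]Y_   read _ → write _, move -1, go to C
C | XX[X]_Y_   read X → write Y, move -1, go to D
D | X[X]Y_Y_   read X → write Y, move +1, go to A
A | XY[Y]_Y_   read Y → write Y, move +1, go to C
C | XYY[_]Y_   read _ → write X, move +1, go to B
B | XYYX[Y]_   read Y → write _, move +1, go to D
D | XYYX_[_]
Cell 2 holds Y when M halts.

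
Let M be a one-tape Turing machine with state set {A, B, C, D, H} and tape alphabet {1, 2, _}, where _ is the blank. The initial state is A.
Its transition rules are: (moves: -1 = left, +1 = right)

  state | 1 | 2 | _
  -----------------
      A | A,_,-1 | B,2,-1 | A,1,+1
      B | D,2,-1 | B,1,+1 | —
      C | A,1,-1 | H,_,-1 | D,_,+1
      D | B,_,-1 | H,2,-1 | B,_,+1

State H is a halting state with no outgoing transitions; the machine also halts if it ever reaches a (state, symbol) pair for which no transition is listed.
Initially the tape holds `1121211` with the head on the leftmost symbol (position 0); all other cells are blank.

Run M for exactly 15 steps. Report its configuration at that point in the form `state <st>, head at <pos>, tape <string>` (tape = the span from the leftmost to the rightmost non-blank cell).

state B, head at -3, tape 2_221211

A | ___[1]121211   read 1 → write _, move -1, go to A
A | __[_]_121211   read _ → write 1, move +1, go to A
A | __1[_]121211   read _ → write 1, move +1, go to A
A | __11[1]21211   read 1 → write _, move -1, go to A
A | __1[1]_21211   read 1 → write _, move -1, go to A
A | __[1]__21211   read 1 → write _, move -1, go to A
A | _[_]___21211   read _ → write 1, move +1, go to A
A | _1[_]__21211   read _ → write 1, move +1, go to A
A | _11[_]_21211   read _ → write 1, move +1, go to A
A | _111[_]21211   read _ → write 1, move +1, go to A
A | _1111[2]1211   read 2 → write 2, move -1, go to B
B | _111[1]21211   read 1 → write 2, move -1, go to D
D | _11[1]221211   read 1 → write _, move -1, go to B
B | _1[1]_221211   read 1 → write 2, move -1, go to D
D | _[1]2_221211   read 1 → write _, move -1, go to B
B | [_]_2_221211
After 15 steps: state B, head at -3, tape 2_221211.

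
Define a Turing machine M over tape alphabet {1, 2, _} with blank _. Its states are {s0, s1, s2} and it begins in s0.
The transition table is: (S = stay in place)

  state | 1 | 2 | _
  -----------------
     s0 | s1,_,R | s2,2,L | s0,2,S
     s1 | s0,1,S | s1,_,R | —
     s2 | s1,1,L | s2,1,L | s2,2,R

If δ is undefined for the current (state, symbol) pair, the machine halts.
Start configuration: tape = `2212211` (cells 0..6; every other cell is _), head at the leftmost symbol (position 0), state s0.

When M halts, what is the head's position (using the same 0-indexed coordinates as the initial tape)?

7

state=s0 head=0 tape=__[2]212211_   (s0,2)→(s2,2,L)
state=s2 head=-1 tape=_[_]2212211_   (s2,_)→(s2,2,R)
state=s2 head=0 tape=_2[2]212211_   (s2,2)→(s2,1,L)
state=s2 head=-1 tape=_[2]1212211_   (s2,2)→(s2,1,L)
state=s2 head=-2 tape=[_]11212211_   (s2,_)→(s2,2,R)
state=s2 head=-1 tape=2[1]1212211_   (s2,1)→(s1,1,L)
state=s1 head=-2 tape=[2]11212211_   (s1,2)→(s1,_,R)
state=s1 head=-1 tape=_[1]1212211_   (s1,1)→(s0,1,S)
state=s0 head=-1 tape=_[1]1212211_   (s0,1)→(s1,_,R)
state=s1 head=0 tape=__[1]212211_   (s1,1)→(s0,1,S)
state=s0 head=0 tape=__[1]212211_   (s0,1)→(s1,_,R)
state=s1 head=1 tape=___[2]12211_   (s1,2)→(s1,_,R)
state=s1 head=2 tape=____[1]2211_   (s1,1)→(s0,1,S)
state=s0 head=2 tape=____[1]2211_   (s0,1)→(s1,_,R)
state=s1 head=3 tape=_____[2]211_   (s1,2)→(s1,_,R)
state=s1 head=4 tape=______[2]11_   (s1,2)→(s1,_,R)
state=s1 head=5 tape=_______[1]1_   (s1,1)→(s0,1,S)
state=s0 head=5 tape=_______[1]1_   (s0,1)→(s1,_,R)
state=s1 head=6 tape=________[1]_   (s1,1)→(s0,1,S)
state=s0 head=6 tape=________[1]_   (s0,1)→(s1,_,R)
state=s1 head=7 tape=_________[_]
At halt the head is at cell 7.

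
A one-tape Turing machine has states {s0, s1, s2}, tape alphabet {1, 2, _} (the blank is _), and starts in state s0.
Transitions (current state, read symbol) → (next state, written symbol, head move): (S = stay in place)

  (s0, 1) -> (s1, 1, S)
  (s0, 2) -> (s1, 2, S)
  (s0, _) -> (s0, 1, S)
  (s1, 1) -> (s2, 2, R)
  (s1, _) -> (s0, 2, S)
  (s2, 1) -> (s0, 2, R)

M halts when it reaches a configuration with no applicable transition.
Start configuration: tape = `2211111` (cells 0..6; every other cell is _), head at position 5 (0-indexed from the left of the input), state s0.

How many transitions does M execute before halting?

s0 | 22111[1]1__   read 1 → write 1, move S, go to s1
s1 | 22111[1]1__   read 1 → write 2, move R, go to s2
s2 | 221112[1]__   read 1 → write 2, move R, go to s0
s0 | 2211122[_]_   read _ → write 1, move S, go to s0
s0 | 2211122[1]_   read 1 → write 1, move S, go to s1
s1 | 2211122[1]_   read 1 → write 2, move R, go to s2
s2 | 22111222[_]
M halts after 6 transitions.

6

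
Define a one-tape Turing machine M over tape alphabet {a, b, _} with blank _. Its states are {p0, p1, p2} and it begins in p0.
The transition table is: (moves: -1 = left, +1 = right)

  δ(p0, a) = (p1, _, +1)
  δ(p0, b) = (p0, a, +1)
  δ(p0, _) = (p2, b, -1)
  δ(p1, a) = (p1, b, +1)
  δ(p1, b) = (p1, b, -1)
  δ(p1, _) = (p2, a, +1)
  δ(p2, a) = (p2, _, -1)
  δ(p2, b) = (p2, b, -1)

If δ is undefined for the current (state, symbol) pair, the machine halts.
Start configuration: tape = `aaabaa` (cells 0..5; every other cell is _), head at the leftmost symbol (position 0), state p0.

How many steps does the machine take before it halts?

9

state=p0 head=0 tape=_[a]aabaa   (p0,a)→(p1,_,+1)
state=p1 head=1 tape=__[a]abaa   (p1,a)→(p1,b,+1)
state=p1 head=2 tape=__b[a]baa   (p1,a)→(p1,b,+1)
state=p1 head=3 tape=__bb[b]aa   (p1,b)→(p1,b,-1)
state=p1 head=2 tape=__b[b]baa   (p1,b)→(p1,b,-1)
state=p1 head=1 tape=__[b]bbaa   (p1,b)→(p1,b,-1)
state=p1 head=0 tape=_[_]bbbaa   (p1,_)→(p2,a,+1)
state=p2 head=1 tape=_a[b]bbaa   (p2,b)→(p2,b,-1)
state=p2 head=0 tape=_[a]bbbaa   (p2,a)→(p2,_,-1)
state=p2 head=-1 tape=[_]_bbbaa
M halts after 9 transitions.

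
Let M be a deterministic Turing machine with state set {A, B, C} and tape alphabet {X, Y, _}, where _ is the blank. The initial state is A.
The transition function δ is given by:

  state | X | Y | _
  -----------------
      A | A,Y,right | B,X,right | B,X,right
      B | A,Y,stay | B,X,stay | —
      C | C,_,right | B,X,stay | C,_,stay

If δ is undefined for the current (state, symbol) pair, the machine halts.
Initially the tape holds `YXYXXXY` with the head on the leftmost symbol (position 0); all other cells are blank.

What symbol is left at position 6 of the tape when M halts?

X

state=A head=0 tape=[Y]XYXXXY_   (A,Y)→(B,X,right)
state=B head=1 tape=X[X]YXXXY_   (B,X)→(A,Y,stay)
state=A head=1 tape=X[Y]YXXXY_   (A,Y)→(B,X,right)
state=B head=2 tape=XX[Y]XXXY_   (B,Y)→(B,X,stay)
state=B head=2 tape=XX[X]XXXY_   (B,X)→(A,Y,stay)
state=A head=2 tape=XX[Y]XXXY_   (A,Y)→(B,X,right)
state=B head=3 tape=XXX[X]XXY_   (B,X)→(A,Y,stay)
state=A head=3 tape=XXX[Y]XXY_   (A,Y)→(B,X,right)
state=B head=4 tape=XXXX[X]XY_   (B,X)→(A,Y,stay)
state=A head=4 tape=XXXX[Y]XY_   (A,Y)→(B,X,right)
state=B head=5 tape=XXXXX[X]Y_   (B,X)→(A,Y,stay)
state=A head=5 tape=XXXXX[Y]Y_   (A,Y)→(B,X,right)
state=B head=6 tape=XXXXXX[Y]_   (B,Y)→(B,X,stay)
state=B head=6 tape=XXXXXX[X]_   (B,X)→(A,Y,stay)
state=A head=6 tape=XXXXXX[Y]_   (A,Y)→(B,X,right)
state=B head=7 tape=XXXXXXX[_]
Cell 6 holds X when M halts.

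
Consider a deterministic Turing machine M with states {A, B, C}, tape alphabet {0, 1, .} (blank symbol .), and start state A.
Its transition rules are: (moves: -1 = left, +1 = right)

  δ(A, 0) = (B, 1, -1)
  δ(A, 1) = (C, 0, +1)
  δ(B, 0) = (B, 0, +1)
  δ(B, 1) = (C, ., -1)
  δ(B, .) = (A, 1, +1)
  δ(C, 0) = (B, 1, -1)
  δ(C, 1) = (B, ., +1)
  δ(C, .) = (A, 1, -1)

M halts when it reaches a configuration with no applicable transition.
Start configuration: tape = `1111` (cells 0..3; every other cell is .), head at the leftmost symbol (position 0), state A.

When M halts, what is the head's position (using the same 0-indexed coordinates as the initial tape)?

A | ...[1]111.   read 1 → write 0, move +1, go to C
C | ...0[1]11.   read 1 → write ., move +1, go to B
B | ...0.[1]1.   read 1 → write ., move -1, go to C
C | ...0[.].1.   read . → write 1, move -1, go to A
A | ...[0]1.1.   read 0 → write 1, move -1, go to B
B | ..[.]11.1.   read . → write 1, move +1, go to A
A | ..1[1]1.1.   read 1 → write 0, move +1, go to C
C | ..10[1].1.   read 1 → write ., move +1, go to B
B | ..10.[.]1.   read . → write 1, move +1, go to A
A | ..10.1[1].   read 1 → write 0, move +1, go to C
C | ..10.10[.]   read . → write 1, move -1, go to A
A | ..10.1[0]1   read 0 → write 1, move -1, go to B
B | ..10.[1]11   read 1 → write ., move -1, go to C
C | ..10[.].11   read . → write 1, move -1, go to A
A | ..1[0]1.11   read 0 → write 1, move -1, go to B
B | ..[1]11.11   read 1 → write ., move -1, go to C
C | .[.].11.11   read . → write 1, move -1, go to A
A | [.]1.11.11
At halt the head is at cell -3.

-3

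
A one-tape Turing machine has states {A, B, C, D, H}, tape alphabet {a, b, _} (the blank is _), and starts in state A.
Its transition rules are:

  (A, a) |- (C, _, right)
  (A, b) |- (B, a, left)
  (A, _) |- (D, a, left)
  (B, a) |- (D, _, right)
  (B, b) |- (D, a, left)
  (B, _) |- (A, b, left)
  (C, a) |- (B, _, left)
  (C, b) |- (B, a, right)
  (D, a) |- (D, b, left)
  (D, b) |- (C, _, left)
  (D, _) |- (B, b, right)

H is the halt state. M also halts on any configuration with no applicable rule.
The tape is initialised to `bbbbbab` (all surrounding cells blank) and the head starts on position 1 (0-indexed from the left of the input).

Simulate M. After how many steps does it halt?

14

state=A head=1 tape=_b[b]bbbab   (A,b)→(B,a,left)
state=B head=0 tape=_[b]abbbab   (B,b)→(D,a,left)
state=D head=-1 tape=[_]aabbbab   (D,_)→(B,b,right)
state=B head=0 tape=b[a]abbbab   (B,a)→(D,_,right)
state=D head=1 tape=b_[a]bbbab   (D,a)→(D,b,left)
state=D head=0 tape=b[_]bbbbab   (D,_)→(B,b,right)
state=B head=1 tape=bb[b]bbbab   (B,b)→(D,a,left)
state=D head=0 tape=b[b]abbbab   (D,b)→(C,_,left)
state=C head=-1 tape=[b]_abbbab   (C,b)→(B,a,right)
state=B head=0 tape=a[_]abbbab   (B,_)→(A,b,left)
state=A head=-1 tape=[a]babbbab   (A,a)→(C,_,right)
state=C head=0 tape=_[b]abbbab   (C,b)→(B,a,right)
state=B head=1 tape=_a[a]bbbab   (B,a)→(D,_,right)
state=D head=2 tape=_a_[b]bbab   (D,b)→(C,_,left)
state=C head=1 tape=_a[_]_bbab
M halts after 14 transitions.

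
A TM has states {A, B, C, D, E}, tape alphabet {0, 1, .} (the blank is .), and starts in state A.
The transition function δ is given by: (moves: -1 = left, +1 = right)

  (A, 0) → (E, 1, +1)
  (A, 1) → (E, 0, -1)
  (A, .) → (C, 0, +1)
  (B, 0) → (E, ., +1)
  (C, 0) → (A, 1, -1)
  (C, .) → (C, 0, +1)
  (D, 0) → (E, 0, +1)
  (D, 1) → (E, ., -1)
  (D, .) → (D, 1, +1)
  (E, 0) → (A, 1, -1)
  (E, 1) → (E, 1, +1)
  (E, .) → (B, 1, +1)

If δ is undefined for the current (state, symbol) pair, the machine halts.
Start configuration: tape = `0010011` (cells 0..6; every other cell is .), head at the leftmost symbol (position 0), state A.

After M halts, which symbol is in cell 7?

state=A head=0 tape=.[0]010011..   (A,0)→(E,1,+1)
state=E head=1 tape=.1[0]10011..   (E,0)→(A,1,-1)
state=A head=0 tape=.[1]110011..   (A,1)→(E,0,-1)
state=E head=-1 tape=[.]0110011..   (E,.)→(B,1,+1)
state=B head=0 tape=1[0]110011..   (B,0)→(E,.,+1)
state=E head=1 tape=1.[1]10011..   (E,1)→(E,1,+1)
state=E head=2 tape=1.1[1]0011..   (E,1)→(E,1,+1)
state=E head=3 tape=1.11[0]011..   (E,0)→(A,1,-1)
state=A head=2 tape=1.1[1]1011..   (A,1)→(E,0,-1)
state=E head=1 tape=1.[1]01011..   (E,1)→(E,1,+1)
state=E head=2 tape=1.1[0]1011..   (E,0)→(A,1,-1)
state=A head=1 tape=1.[1]11011..   (A,1)→(E,0,-1)
state=E head=0 tape=1[.]011011..   (E,.)→(B,1,+1)
state=B head=1 tape=11[0]11011..   (B,0)→(E,.,+1)
state=E head=2 tape=11.[1]1011..   (E,1)→(E,1,+1)
state=E head=3 tape=11.1[1]011..   (E,1)→(E,1,+1)
state=E head=4 tape=11.11[0]11..   (E,0)→(A,1,-1)
state=A head=3 tape=11.1[1]111..   (A,1)→(E,0,-1)
state=E head=2 tape=11.[1]0111..   (E,1)→(E,1,+1)
state=E head=3 tape=11.1[0]111..   (E,0)→(A,1,-1)
state=A head=2 tape=11.[1]1111..   (A,1)→(E,0,-1)
state=E head=1 tape=11[.]01111..   (E,.)→(B,1,+1)
state=B head=2 tape=111[0]1111..   (B,0)→(E,.,+1)
state=E head=3 tape=111.[1]111..   (E,1)→(E,1,+1)
state=E head=4 tape=111.1[1]11..   (E,1)→(E,1,+1)
state=E head=5 tape=111.11[1]1..   (E,1)→(E,1,+1)
state=E head=6 tape=111.111[1]..   (E,1)→(E,1,+1)
state=E head=7 tape=111.1111[.].   (E,.)→(B,1,+1)
state=B head=8 tape=111.11111[.]
Cell 7 holds 1 when M halts.

1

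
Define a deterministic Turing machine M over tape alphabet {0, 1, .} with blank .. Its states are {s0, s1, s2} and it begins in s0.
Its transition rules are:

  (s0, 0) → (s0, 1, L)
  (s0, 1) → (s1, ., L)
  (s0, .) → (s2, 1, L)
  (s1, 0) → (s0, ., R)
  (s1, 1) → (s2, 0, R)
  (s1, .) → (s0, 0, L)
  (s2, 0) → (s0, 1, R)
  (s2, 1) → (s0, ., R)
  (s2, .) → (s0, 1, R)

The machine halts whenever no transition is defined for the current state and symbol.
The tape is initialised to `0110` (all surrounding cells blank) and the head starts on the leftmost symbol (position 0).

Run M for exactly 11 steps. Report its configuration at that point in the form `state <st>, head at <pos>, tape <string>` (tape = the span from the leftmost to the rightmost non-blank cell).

state s2, head at 1, tape 000.10

state=s0 head=0 tape=..[0]110   (s0,0)→(s0,1,L)
state=s0 head=-1 tape=.[.]1110   (s0,.)→(s2,1,L)
state=s2 head=-2 tape=[.]11110   (s2,.)→(s0,1,R)
state=s0 head=-1 tape=1[1]1110   (s0,1)→(s1,.,L)
state=s1 head=-2 tape=[1].1110   (s1,1)→(s2,0,R)
state=s2 head=-1 tape=0[.]1110   (s2,.)→(s0,1,R)
state=s0 head=0 tape=01[1]110   (s0,1)→(s1,.,L)
state=s1 head=-1 tape=0[1].110   (s1,1)→(s2,0,R)
state=s2 head=0 tape=00[.]110   (s2,.)→(s0,1,R)
state=s0 head=1 tape=001[1]10   (s0,1)→(s1,.,L)
state=s1 head=0 tape=00[1].10   (s1,1)→(s2,0,R)
state=s2 head=1 tape=000[.]10
After 11 steps: state s2, head at 1, tape 000.10.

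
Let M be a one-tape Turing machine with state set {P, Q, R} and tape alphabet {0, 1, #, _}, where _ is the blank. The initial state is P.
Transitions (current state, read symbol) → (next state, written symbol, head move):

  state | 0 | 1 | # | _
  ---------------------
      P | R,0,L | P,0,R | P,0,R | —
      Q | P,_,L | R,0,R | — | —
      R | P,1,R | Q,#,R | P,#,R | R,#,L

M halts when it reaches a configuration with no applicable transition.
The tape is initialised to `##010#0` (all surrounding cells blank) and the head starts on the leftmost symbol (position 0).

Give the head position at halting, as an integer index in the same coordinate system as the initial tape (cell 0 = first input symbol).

2

P | [#]#010#0   read # → write 0, move R, go to P
P | 0[#]010#0   read # → write 0, move R, go to P
P | 00[0]10#0   read 0 → write 0, move L, go to R
R | 0[0]010#0   read 0 → write 1, move R, go to P
P | 01[0]10#0   read 0 → write 0, move L, go to R
R | 0[1]010#0   read 1 → write #, move R, go to Q
Q | 0#[0]10#0   read 0 → write _, move L, go to P
P | 0[#]_10#0   read # → write 0, move R, go to P
P | 00[_]10#0
At halt the head is at cell 2.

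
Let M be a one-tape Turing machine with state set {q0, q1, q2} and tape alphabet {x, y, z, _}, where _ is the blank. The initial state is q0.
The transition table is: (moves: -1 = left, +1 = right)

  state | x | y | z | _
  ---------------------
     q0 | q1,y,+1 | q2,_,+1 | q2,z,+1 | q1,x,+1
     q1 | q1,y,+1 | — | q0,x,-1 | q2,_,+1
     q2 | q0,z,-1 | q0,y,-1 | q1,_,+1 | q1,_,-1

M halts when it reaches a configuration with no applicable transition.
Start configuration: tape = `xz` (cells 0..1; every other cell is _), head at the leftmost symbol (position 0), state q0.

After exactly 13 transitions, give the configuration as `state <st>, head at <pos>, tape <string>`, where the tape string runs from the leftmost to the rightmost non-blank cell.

q0 | [x]z__   read x → write y, move +1, go to q1
q1 | y[z]__   read z → write x, move -1, go to q0
q0 | [y]x__   read y → write _, move +1, go to q2
q2 | _[x]__   read x → write z, move -1, go to q0
q0 | [_]z__   read _ → write x, move +1, go to q1
q1 | x[z]__   read z → write x, move -1, go to q0
q0 | [x]x__   read x → write y, move +1, go to q1
q1 | y[x]__   read x → write y, move +1, go to q1
q1 | yy[_]_   read _ → write _, move +1, go to q2
q2 | yy_[_]   read _ → write _, move -1, go to q1
q1 | yy[_]_   read _ → write _, move +1, go to q2
q2 | yy_[_]   read _ → write _, move -1, go to q1
q1 | yy[_]_   read _ → write _, move +1, go to q2
q2 | yy_[_]
After 13 steps: state q2, head at 3, tape yy.

state q2, head at 3, tape yy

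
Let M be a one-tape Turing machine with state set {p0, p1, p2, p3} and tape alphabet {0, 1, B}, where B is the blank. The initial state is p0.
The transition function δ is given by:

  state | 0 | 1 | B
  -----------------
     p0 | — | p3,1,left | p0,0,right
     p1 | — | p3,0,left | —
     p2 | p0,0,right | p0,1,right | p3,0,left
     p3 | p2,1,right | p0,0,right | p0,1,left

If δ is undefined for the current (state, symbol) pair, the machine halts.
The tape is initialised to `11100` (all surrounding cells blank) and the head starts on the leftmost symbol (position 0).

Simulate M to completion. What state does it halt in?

state=p0 head=0 tape=BB[1]1100   (p0,1)→(p3,1,left)
state=p3 head=-1 tape=B[B]11100   (p3,B)→(p0,1,left)
state=p0 head=-2 tape=[B]111100   (p0,B)→(p0,0,right)
state=p0 head=-1 tape=0[1]11100   (p0,1)→(p3,1,left)
state=p3 head=-2 tape=[0]111100   (p3,0)→(p2,1,right)
state=p2 head=-1 tape=1[1]11100   (p2,1)→(p0,1,right)
state=p0 head=0 tape=11[1]1100   (p0,1)→(p3,1,left)
state=p3 head=-1 tape=1[1]11100   (p3,1)→(p0,0,right)
state=p0 head=0 tape=10[1]1100   (p0,1)→(p3,1,left)
state=p3 head=-1 tape=1[0]11100   (p3,0)→(p2,1,right)
state=p2 head=0 tape=11[1]1100   (p2,1)→(p0,1,right)
state=p0 head=1 tape=111[1]100   (p0,1)→(p3,1,left)
state=p3 head=0 tape=11[1]1100   (p3,1)→(p0,0,right)
state=p0 head=1 tape=110[1]100   (p0,1)→(p3,1,left)
state=p3 head=0 tape=11[0]1100   (p3,0)→(p2,1,right)
state=p2 head=1 tape=111[1]100   (p2,1)→(p0,1,right)
state=p0 head=2 tape=1111[1]00   (p0,1)→(p3,1,left)
state=p3 head=1 tape=111[1]100   (p3,1)→(p0,0,right)
state=p0 head=2 tape=1110[1]00   (p0,1)→(p3,1,left)
state=p3 head=1 tape=111[0]100   (p3,0)→(p2,1,right)
state=p2 head=2 tape=1111[1]00   (p2,1)→(p0,1,right)
state=p0 head=3 tape=11111[0]0
No transition is defined for (p0, 0); M halts in state p0.

p0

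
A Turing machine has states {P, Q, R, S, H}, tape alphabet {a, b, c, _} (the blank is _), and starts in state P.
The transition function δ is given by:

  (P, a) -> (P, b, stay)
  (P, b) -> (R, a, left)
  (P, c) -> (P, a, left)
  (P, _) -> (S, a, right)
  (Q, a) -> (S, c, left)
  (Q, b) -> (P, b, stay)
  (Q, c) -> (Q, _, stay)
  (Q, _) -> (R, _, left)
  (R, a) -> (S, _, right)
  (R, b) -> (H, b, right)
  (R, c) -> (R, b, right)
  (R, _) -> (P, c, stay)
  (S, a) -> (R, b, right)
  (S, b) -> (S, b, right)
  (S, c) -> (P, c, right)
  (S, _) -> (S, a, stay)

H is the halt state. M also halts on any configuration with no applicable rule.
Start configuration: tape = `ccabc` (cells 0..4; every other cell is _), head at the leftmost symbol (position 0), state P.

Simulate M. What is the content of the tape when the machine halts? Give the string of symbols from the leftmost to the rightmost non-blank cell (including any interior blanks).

abaaaaaaaaa

state=P head=0 tape=_[c]cabc_____   (P,c)→(P,a,left)
state=P head=-1 tape=[_]acabc_____   (P,_)→(S,a,right)
state=S head=0 tape=a[a]cabc_____   (S,a)→(R,b,right)
state=R head=1 tape=ab[c]abc_____   (R,c)→(R,b,right)
state=R head=2 tape=abb[a]bc_____   (R,a)→(S,_,right)
state=S head=3 tape=abb_[b]c_____   (S,b)→(S,b,right)
state=S head=4 tape=abb_b[c]_____   (S,c)→(P,c,right)
state=P head=5 tape=abb_bc[_]____   (P,_)→(S,a,right)
state=S head=6 tape=abb_bca[_]___   (S,_)→(S,a,stay)
state=S head=6 tape=abb_bca[a]___   (S,a)→(R,b,right)
state=R head=7 tape=abb_bcab[_]__   (R,_)→(P,c,stay)
state=P head=7 tape=abb_bcab[c]__   (P,c)→(P,a,left)
state=P head=6 tape=abb_bca[b]a__   (P,b)→(R,a,left)
state=R head=5 tape=abb_bc[a]aa__   (R,a)→(S,_,right)
state=S head=6 tape=abb_bc_[a]a__   (S,a)→(R,b,right)
state=R head=7 tape=abb_bc_b[a]__   (R,a)→(S,_,right)
state=S head=8 tape=abb_bc_b_[_]_   (S,_)→(S,a,stay)
state=S head=8 tape=abb_bc_b_[a]_   (S,a)→(R,b,right)
state=R head=9 tape=abb_bc_b_b[_]   (R,_)→(P,c,stay)
state=P head=9 tape=abb_bc_b_b[c]   (P,c)→(P,a,left)
state=P head=8 tape=abb_bc_b_[b]a   (P,b)→(R,a,left)
state=R head=7 tape=abb_bc_b[_]aa   (R,_)→(P,c,stay)
state=P head=7 tape=abb_bc_b[c]aa   (P,c)→(P,a,left)
state=P head=6 tape=abb_bc_[b]aaa   (P,b)→(R,a,left)
state=R head=5 tape=abb_bc[_]aaaa   (R,_)→(P,c,stay)
state=P head=5 tape=abb_bc[c]aaaa   (P,c)→(P,a,left)
state=P head=4 tape=abb_b[c]aaaaa   (P,c)→(P,a,left)
state=P head=3 tape=abb_[b]aaaaaa   (P,b)→(R,a,left)
state=R head=2 tape=abb[_]aaaaaaa   (R,_)→(P,c,stay)
state=P head=2 tape=abb[c]aaaaaaa   (P,c)→(P,a,left)
state=P head=1 tape=ab[b]aaaaaaaa   (P,b)→(R,a,left)
state=R head=0 tape=a[b]aaaaaaaaa   (R,b)→(H,b,right)
state=H head=1 tape=ab[a]aaaaaaaa
The non-blank tape span at halt is abaaaaaaaaa.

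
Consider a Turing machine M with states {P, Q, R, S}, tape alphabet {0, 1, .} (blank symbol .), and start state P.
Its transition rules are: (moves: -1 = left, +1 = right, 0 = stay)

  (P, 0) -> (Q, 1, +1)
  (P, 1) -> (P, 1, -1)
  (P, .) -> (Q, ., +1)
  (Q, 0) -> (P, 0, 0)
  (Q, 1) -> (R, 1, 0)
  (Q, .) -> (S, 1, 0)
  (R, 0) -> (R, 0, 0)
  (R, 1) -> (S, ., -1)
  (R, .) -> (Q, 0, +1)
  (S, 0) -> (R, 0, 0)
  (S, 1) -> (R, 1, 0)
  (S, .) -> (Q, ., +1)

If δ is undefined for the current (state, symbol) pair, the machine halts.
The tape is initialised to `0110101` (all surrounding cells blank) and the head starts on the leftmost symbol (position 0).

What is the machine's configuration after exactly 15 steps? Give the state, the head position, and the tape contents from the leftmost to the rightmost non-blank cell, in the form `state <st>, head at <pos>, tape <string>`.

state=P head=0 tape=.[0]110101   (P,0)→(Q,1,+1)
state=Q head=1 tape=.1[1]10101   (Q,1)→(R,1,0)
state=R head=1 tape=.1[1]10101   (R,1)→(S,.,-1)
state=S head=0 tape=.[1].10101   (S,1)→(R,1,0)
state=R head=0 tape=.[1].10101   (R,1)→(S,.,-1)
state=S head=-1 tape=[.]..10101   (S,.)→(Q,.,+1)
state=Q head=0 tape=.[.].10101   (Q,.)→(S,1,0)
state=S head=0 tape=.[1].10101   (S,1)→(R,1,0)
state=R head=0 tape=.[1].10101   (R,1)→(S,.,-1)
state=S head=-1 tape=[.]..10101   (S,.)→(Q,.,+1)
state=Q head=0 tape=.[.].10101   (Q,.)→(S,1,0)
state=S head=0 tape=.[1].10101   (S,1)→(R,1,0)
state=R head=0 tape=.[1].10101   (R,1)→(S,.,-1)
state=S head=-1 tape=[.]..10101   (S,.)→(Q,.,+1)
state=Q head=0 tape=.[.].10101   (Q,.)→(S,1,0)
state=S head=0 tape=.[1].10101
After 15 steps: state S, head at 0, tape 1.10101.

state S, head at 0, tape 1.10101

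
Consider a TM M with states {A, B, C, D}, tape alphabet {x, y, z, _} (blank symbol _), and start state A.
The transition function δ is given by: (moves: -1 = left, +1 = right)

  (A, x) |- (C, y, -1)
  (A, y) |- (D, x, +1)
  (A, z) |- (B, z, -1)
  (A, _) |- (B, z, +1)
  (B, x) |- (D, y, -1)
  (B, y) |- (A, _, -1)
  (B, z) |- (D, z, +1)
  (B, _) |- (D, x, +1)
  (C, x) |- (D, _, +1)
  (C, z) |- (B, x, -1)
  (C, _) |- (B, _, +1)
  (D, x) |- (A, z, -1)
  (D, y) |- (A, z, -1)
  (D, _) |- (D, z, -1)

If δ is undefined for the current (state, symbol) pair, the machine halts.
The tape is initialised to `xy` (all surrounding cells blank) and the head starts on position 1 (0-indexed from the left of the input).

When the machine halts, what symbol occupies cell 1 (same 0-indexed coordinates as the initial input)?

z

state=A head=1 tape=_x[y]_   (A,y)→(D,x,+1)
state=D head=2 tape=_xx[_]   (D,_)→(D,z,-1)
state=D head=1 tape=_x[x]z   (D,x)→(A,z,-1)
state=A head=0 tape=_[x]zz   (A,x)→(C,y,-1)
state=C head=-1 tape=[_]yzz   (C,_)→(B,_,+1)
state=B head=0 tape=_[y]zz   (B,y)→(A,_,-1)
state=A head=-1 tape=[_]_zz   (A,_)→(B,z,+1)
state=B head=0 tape=z[_]zz   (B,_)→(D,x,+1)
state=D head=1 tape=zx[z]z
Cell 1 holds z when M halts.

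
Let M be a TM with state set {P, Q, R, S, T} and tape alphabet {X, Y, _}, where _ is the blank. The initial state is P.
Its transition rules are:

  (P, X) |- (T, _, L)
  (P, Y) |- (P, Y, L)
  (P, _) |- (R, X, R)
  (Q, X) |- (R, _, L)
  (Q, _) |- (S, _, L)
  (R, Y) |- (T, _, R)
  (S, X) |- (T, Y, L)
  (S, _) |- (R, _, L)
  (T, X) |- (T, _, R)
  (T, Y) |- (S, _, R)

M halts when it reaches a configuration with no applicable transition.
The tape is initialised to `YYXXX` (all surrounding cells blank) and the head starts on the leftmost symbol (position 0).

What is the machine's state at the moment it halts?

P | _[Y]YXXX   read Y → write Y, move L, go to P
P | [_]YYXXX   read _ → write X, move R, go to R
R | X[Y]YXXX   read Y → write _, move R, go to T
T | X_[Y]XXX   read Y → write _, move R, go to S
S | X__[X]XX   read X → write Y, move L, go to T
T | X_[_]YXX
No transition is defined for (T, _); M halts in state T.

T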